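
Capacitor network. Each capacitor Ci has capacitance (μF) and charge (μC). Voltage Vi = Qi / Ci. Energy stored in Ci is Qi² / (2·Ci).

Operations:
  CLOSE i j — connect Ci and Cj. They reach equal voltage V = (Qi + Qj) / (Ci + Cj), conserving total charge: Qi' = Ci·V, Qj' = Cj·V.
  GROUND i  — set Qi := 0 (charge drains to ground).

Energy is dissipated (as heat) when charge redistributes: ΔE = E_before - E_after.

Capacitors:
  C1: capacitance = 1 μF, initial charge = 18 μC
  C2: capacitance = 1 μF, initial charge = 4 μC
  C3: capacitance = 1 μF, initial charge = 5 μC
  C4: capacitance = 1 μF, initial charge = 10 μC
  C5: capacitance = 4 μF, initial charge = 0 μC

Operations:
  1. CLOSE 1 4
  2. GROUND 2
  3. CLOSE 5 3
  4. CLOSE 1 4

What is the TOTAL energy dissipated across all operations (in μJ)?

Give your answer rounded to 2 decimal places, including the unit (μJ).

Answer: 34.00 μJ

Derivation:
Initial: C1(1μF, Q=18μC, V=18.00V), C2(1μF, Q=4μC, V=4.00V), C3(1μF, Q=5μC, V=5.00V), C4(1μF, Q=10μC, V=10.00V), C5(4μF, Q=0μC, V=0.00V)
Op 1: CLOSE 1-4: Q_total=28.00, C_total=2.00, V=14.00; Q1=14.00, Q4=14.00; dissipated=16.000
Op 2: GROUND 2: Q2=0; energy lost=8.000
Op 3: CLOSE 5-3: Q_total=5.00, C_total=5.00, V=1.00; Q5=4.00, Q3=1.00; dissipated=10.000
Op 4: CLOSE 1-4: Q_total=28.00, C_total=2.00, V=14.00; Q1=14.00, Q4=14.00; dissipated=0.000
Total dissipated: 34.000 μJ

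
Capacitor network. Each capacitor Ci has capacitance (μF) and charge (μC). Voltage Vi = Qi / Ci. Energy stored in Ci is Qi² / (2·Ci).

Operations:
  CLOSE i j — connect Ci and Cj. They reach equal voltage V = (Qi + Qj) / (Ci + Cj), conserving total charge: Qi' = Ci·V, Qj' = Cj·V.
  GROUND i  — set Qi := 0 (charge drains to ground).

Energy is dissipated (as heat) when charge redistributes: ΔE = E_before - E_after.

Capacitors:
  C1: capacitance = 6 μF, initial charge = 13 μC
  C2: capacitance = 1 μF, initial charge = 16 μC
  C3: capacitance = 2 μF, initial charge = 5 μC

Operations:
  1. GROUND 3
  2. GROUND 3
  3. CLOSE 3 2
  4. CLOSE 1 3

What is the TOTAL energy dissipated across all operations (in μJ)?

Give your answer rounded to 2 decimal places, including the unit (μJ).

Answer: 99.10 μJ

Derivation:
Initial: C1(6μF, Q=13μC, V=2.17V), C2(1μF, Q=16μC, V=16.00V), C3(2μF, Q=5μC, V=2.50V)
Op 1: GROUND 3: Q3=0; energy lost=6.250
Op 2: GROUND 3: Q3=0; energy lost=0.000
Op 3: CLOSE 3-2: Q_total=16.00, C_total=3.00, V=5.33; Q3=10.67, Q2=5.33; dissipated=85.333
Op 4: CLOSE 1-3: Q_total=23.67, C_total=8.00, V=2.96; Q1=17.75, Q3=5.92; dissipated=7.521
Total dissipated: 99.104 μJ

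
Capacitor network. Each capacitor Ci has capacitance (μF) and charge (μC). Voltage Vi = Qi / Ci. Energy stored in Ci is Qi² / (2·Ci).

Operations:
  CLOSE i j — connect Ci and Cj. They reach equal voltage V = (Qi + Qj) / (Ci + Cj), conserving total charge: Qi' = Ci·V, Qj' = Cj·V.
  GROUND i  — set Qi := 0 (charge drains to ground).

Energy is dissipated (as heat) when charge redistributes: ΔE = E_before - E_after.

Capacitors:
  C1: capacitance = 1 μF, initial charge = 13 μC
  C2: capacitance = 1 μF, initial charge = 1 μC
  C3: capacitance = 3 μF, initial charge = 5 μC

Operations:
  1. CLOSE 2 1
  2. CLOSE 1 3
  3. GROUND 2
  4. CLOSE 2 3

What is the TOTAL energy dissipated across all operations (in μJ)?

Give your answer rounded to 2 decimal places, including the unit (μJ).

Answer: 74.54 μJ

Derivation:
Initial: C1(1μF, Q=13μC, V=13.00V), C2(1μF, Q=1μC, V=1.00V), C3(3μF, Q=5μC, V=1.67V)
Op 1: CLOSE 2-1: Q_total=14.00, C_total=2.00, V=7.00; Q2=7.00, Q1=7.00; dissipated=36.000
Op 2: CLOSE 1-3: Q_total=12.00, C_total=4.00, V=3.00; Q1=3.00, Q3=9.00; dissipated=10.667
Op 3: GROUND 2: Q2=0; energy lost=24.500
Op 4: CLOSE 2-3: Q_total=9.00, C_total=4.00, V=2.25; Q2=2.25, Q3=6.75; dissipated=3.375
Total dissipated: 74.542 μJ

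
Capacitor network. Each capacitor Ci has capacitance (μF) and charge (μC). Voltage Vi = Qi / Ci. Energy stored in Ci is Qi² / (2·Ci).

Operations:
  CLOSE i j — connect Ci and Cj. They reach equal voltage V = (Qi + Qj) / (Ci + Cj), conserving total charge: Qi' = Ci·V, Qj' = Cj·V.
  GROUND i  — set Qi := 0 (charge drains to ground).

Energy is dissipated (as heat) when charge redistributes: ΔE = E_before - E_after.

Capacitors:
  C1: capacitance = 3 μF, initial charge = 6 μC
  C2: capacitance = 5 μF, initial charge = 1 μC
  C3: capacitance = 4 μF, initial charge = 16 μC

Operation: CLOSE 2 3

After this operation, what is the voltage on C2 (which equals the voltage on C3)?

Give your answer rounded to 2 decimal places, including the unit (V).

Initial: C1(3μF, Q=6μC, V=2.00V), C2(5μF, Q=1μC, V=0.20V), C3(4μF, Q=16μC, V=4.00V)
Op 1: CLOSE 2-3: Q_total=17.00, C_total=9.00, V=1.89; Q2=9.44, Q3=7.56; dissipated=16.044

Answer: 1.89 V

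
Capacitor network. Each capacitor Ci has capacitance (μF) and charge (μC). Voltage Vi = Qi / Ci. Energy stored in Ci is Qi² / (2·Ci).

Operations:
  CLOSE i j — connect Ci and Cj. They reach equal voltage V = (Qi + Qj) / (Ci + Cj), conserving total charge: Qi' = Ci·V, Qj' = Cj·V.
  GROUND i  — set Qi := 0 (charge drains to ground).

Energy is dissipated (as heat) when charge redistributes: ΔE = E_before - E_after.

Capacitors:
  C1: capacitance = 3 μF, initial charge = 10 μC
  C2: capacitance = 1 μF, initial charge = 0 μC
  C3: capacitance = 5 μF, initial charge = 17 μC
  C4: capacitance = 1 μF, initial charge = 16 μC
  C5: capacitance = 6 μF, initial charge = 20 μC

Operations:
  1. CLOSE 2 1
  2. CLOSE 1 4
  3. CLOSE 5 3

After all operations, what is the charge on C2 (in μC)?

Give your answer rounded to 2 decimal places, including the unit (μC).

Initial: C1(3μF, Q=10μC, V=3.33V), C2(1μF, Q=0μC, V=0.00V), C3(5μF, Q=17μC, V=3.40V), C4(1μF, Q=16μC, V=16.00V), C5(6μF, Q=20μC, V=3.33V)
Op 1: CLOSE 2-1: Q_total=10.00, C_total=4.00, V=2.50; Q2=2.50, Q1=7.50; dissipated=4.167
Op 2: CLOSE 1-4: Q_total=23.50, C_total=4.00, V=5.88; Q1=17.62, Q4=5.88; dissipated=68.344
Op 3: CLOSE 5-3: Q_total=37.00, C_total=11.00, V=3.36; Q5=20.18, Q3=16.82; dissipated=0.006
Final charges: Q1=17.62, Q2=2.50, Q3=16.82, Q4=5.88, Q5=20.18

Answer: 2.50 μC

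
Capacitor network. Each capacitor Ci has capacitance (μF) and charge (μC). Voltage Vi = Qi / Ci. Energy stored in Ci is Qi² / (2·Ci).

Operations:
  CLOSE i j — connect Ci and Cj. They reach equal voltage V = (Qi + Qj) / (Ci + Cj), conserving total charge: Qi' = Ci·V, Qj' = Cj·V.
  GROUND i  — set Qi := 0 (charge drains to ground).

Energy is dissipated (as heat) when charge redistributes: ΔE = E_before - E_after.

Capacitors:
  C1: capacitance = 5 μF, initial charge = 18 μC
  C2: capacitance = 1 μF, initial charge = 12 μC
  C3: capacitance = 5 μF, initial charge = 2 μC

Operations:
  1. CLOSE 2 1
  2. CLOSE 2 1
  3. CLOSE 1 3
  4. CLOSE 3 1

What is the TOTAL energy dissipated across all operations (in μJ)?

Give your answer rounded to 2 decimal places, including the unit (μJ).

Initial: C1(5μF, Q=18μC, V=3.60V), C2(1μF, Q=12μC, V=12.00V), C3(5μF, Q=2μC, V=0.40V)
Op 1: CLOSE 2-1: Q_total=30.00, C_total=6.00, V=5.00; Q2=5.00, Q1=25.00; dissipated=29.400
Op 2: CLOSE 2-1: Q_total=30.00, C_total=6.00, V=5.00; Q2=5.00, Q1=25.00; dissipated=0.000
Op 3: CLOSE 1-3: Q_total=27.00, C_total=10.00, V=2.70; Q1=13.50, Q3=13.50; dissipated=26.450
Op 4: CLOSE 3-1: Q_total=27.00, C_total=10.00, V=2.70; Q3=13.50, Q1=13.50; dissipated=0.000
Total dissipated: 55.850 μJ

Answer: 55.85 μJ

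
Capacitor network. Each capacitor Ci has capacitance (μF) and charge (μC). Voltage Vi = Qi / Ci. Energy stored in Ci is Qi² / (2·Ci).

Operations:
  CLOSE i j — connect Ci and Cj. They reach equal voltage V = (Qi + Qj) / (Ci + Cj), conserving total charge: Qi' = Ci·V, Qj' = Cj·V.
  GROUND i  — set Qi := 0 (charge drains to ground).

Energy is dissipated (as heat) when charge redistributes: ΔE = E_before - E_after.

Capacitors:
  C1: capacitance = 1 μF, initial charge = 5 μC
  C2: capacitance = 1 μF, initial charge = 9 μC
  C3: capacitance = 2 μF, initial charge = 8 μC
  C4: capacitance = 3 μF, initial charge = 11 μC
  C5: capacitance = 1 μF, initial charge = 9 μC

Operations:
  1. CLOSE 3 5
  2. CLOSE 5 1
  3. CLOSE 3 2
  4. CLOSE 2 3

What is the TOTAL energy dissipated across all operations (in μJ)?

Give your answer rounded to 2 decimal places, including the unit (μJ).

Initial: C1(1μF, Q=5μC, V=5.00V), C2(1μF, Q=9μC, V=9.00V), C3(2μF, Q=8μC, V=4.00V), C4(3μF, Q=11μC, V=3.67V), C5(1μF, Q=9μC, V=9.00V)
Op 1: CLOSE 3-5: Q_total=17.00, C_total=3.00, V=5.67; Q3=11.33, Q5=5.67; dissipated=8.333
Op 2: CLOSE 5-1: Q_total=10.67, C_total=2.00, V=5.33; Q5=5.33, Q1=5.33; dissipated=0.111
Op 3: CLOSE 3-2: Q_total=20.33, C_total=3.00, V=6.78; Q3=13.56, Q2=6.78; dissipated=3.704
Op 4: CLOSE 2-3: Q_total=20.33, C_total=3.00, V=6.78; Q2=6.78, Q3=13.56; dissipated=0.000
Total dissipated: 12.148 μJ

Answer: 12.15 μJ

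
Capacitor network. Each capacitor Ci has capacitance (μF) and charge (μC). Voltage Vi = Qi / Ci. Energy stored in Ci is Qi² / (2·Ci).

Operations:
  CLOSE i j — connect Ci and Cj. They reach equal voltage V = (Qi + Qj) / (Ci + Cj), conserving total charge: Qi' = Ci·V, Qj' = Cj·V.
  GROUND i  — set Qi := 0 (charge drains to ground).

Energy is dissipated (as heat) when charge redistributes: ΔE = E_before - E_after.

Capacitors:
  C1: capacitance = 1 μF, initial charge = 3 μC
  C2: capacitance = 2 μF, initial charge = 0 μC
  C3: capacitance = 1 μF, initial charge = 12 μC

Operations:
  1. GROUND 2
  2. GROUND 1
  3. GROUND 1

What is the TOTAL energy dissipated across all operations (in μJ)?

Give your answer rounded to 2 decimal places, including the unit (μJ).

Initial: C1(1μF, Q=3μC, V=3.00V), C2(2μF, Q=0μC, V=0.00V), C3(1μF, Q=12μC, V=12.00V)
Op 1: GROUND 2: Q2=0; energy lost=0.000
Op 2: GROUND 1: Q1=0; energy lost=4.500
Op 3: GROUND 1: Q1=0; energy lost=0.000
Total dissipated: 4.500 μJ

Answer: 4.50 μJ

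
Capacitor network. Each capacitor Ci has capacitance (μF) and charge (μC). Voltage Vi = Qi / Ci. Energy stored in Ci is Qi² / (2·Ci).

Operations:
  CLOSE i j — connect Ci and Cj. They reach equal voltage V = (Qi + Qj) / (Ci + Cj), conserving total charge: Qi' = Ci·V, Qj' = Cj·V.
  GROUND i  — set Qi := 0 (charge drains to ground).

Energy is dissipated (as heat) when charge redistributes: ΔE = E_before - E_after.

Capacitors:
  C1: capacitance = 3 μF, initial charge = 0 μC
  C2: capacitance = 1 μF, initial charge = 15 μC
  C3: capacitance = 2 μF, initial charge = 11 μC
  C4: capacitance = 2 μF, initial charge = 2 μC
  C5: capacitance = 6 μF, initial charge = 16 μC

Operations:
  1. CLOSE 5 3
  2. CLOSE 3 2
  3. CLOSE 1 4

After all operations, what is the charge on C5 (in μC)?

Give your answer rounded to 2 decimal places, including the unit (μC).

Initial: C1(3μF, Q=0μC, V=0.00V), C2(1μF, Q=15μC, V=15.00V), C3(2μF, Q=11μC, V=5.50V), C4(2μF, Q=2μC, V=1.00V), C5(6μF, Q=16μC, V=2.67V)
Op 1: CLOSE 5-3: Q_total=27.00, C_total=8.00, V=3.38; Q5=20.25, Q3=6.75; dissipated=6.021
Op 2: CLOSE 3-2: Q_total=21.75, C_total=3.00, V=7.25; Q3=14.50, Q2=7.25; dissipated=45.047
Op 3: CLOSE 1-4: Q_total=2.00, C_total=5.00, V=0.40; Q1=1.20, Q4=0.80; dissipated=0.600
Final charges: Q1=1.20, Q2=7.25, Q3=14.50, Q4=0.80, Q5=20.25

Answer: 20.25 μC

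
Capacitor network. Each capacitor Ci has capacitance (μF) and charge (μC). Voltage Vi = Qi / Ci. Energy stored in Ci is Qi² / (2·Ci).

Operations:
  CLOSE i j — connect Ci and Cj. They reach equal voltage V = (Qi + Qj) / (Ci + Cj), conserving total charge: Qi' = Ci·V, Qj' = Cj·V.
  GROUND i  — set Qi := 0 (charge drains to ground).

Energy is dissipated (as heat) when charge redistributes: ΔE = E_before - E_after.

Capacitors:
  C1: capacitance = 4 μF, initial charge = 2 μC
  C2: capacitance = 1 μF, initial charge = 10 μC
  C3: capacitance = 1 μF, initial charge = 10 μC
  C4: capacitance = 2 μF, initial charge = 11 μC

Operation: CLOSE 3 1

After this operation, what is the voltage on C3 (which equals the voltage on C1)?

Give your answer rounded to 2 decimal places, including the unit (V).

Initial: C1(4μF, Q=2μC, V=0.50V), C2(1μF, Q=10μC, V=10.00V), C3(1μF, Q=10μC, V=10.00V), C4(2μF, Q=11μC, V=5.50V)
Op 1: CLOSE 3-1: Q_total=12.00, C_total=5.00, V=2.40; Q3=2.40, Q1=9.60; dissipated=36.100

Answer: 2.40 V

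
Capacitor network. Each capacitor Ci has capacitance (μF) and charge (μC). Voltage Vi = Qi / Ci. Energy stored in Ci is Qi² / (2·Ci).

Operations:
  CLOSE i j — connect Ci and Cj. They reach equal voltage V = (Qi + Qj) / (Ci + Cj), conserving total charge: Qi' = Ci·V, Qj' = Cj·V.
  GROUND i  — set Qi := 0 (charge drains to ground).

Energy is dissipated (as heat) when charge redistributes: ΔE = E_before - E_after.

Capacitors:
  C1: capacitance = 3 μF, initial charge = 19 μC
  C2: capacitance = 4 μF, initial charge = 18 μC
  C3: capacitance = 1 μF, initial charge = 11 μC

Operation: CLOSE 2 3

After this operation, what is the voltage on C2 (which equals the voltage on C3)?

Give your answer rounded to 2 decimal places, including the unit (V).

Initial: C1(3μF, Q=19μC, V=6.33V), C2(4μF, Q=18μC, V=4.50V), C3(1μF, Q=11μC, V=11.00V)
Op 1: CLOSE 2-3: Q_total=29.00, C_total=5.00, V=5.80; Q2=23.20, Q3=5.80; dissipated=16.900

Answer: 5.80 V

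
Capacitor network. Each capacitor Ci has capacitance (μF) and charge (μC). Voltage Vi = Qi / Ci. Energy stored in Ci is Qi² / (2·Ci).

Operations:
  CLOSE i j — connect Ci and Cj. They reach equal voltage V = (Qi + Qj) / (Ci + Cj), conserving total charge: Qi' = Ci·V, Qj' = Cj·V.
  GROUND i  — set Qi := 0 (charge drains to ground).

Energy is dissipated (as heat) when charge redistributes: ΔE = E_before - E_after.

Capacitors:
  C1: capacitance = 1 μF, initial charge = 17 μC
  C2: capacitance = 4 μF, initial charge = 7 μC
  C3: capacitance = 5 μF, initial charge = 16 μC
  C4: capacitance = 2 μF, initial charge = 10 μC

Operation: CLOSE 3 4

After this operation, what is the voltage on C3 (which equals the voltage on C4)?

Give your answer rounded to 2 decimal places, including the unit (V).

Answer: 3.71 V

Derivation:
Initial: C1(1μF, Q=17μC, V=17.00V), C2(4μF, Q=7μC, V=1.75V), C3(5μF, Q=16μC, V=3.20V), C4(2μF, Q=10μC, V=5.00V)
Op 1: CLOSE 3-4: Q_total=26.00, C_total=7.00, V=3.71; Q3=18.57, Q4=7.43; dissipated=2.314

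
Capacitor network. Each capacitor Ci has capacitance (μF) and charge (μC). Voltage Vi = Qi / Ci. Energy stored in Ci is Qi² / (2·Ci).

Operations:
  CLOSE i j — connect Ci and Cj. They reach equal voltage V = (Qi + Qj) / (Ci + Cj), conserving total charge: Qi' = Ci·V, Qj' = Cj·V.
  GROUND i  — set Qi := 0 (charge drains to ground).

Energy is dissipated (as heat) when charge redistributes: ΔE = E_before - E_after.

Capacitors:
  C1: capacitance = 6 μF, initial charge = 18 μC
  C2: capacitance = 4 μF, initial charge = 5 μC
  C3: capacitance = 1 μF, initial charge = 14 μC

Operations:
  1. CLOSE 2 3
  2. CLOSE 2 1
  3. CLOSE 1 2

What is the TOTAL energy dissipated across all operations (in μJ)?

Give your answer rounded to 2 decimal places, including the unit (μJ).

Answer: 65.79 μJ

Derivation:
Initial: C1(6μF, Q=18μC, V=3.00V), C2(4μF, Q=5μC, V=1.25V), C3(1μF, Q=14μC, V=14.00V)
Op 1: CLOSE 2-3: Q_total=19.00, C_total=5.00, V=3.80; Q2=15.20, Q3=3.80; dissipated=65.025
Op 2: CLOSE 2-1: Q_total=33.20, C_total=10.00, V=3.32; Q2=13.28, Q1=19.92; dissipated=0.768
Op 3: CLOSE 1-2: Q_total=33.20, C_total=10.00, V=3.32; Q1=19.92, Q2=13.28; dissipated=0.000
Total dissipated: 65.793 μJ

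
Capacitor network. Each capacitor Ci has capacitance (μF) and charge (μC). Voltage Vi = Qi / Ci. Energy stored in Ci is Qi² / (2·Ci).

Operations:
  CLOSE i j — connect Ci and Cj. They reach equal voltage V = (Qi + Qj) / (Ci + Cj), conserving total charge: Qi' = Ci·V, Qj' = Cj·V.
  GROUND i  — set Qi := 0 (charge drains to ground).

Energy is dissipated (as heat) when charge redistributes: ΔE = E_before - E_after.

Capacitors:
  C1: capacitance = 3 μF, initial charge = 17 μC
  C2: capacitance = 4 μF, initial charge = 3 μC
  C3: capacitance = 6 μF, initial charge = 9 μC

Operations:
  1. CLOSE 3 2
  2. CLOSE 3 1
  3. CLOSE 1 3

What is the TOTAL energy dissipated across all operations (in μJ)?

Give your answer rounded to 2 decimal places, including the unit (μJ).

Answer: 20.63 μJ

Derivation:
Initial: C1(3μF, Q=17μC, V=5.67V), C2(4μF, Q=3μC, V=0.75V), C3(6μF, Q=9μC, V=1.50V)
Op 1: CLOSE 3-2: Q_total=12.00, C_total=10.00, V=1.20; Q3=7.20, Q2=4.80; dissipated=0.675
Op 2: CLOSE 3-1: Q_total=24.20, C_total=9.00, V=2.69; Q3=16.13, Q1=8.07; dissipated=19.951
Op 3: CLOSE 1-3: Q_total=24.20, C_total=9.00, V=2.69; Q1=8.07, Q3=16.13; dissipated=0.000
Total dissipated: 20.626 μJ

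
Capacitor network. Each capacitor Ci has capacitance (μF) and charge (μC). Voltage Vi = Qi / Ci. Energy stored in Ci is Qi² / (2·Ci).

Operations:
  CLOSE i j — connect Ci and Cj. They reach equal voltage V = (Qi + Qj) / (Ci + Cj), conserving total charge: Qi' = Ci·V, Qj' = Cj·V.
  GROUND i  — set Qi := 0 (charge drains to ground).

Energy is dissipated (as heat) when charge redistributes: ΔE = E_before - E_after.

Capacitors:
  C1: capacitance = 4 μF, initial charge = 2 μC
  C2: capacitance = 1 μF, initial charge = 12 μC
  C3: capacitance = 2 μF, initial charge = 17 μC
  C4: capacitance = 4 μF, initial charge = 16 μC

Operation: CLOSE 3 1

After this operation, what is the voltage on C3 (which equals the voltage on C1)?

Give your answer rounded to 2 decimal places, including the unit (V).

Initial: C1(4μF, Q=2μC, V=0.50V), C2(1μF, Q=12μC, V=12.00V), C3(2μF, Q=17μC, V=8.50V), C4(4μF, Q=16μC, V=4.00V)
Op 1: CLOSE 3-1: Q_total=19.00, C_total=6.00, V=3.17; Q3=6.33, Q1=12.67; dissipated=42.667

Answer: 3.17 V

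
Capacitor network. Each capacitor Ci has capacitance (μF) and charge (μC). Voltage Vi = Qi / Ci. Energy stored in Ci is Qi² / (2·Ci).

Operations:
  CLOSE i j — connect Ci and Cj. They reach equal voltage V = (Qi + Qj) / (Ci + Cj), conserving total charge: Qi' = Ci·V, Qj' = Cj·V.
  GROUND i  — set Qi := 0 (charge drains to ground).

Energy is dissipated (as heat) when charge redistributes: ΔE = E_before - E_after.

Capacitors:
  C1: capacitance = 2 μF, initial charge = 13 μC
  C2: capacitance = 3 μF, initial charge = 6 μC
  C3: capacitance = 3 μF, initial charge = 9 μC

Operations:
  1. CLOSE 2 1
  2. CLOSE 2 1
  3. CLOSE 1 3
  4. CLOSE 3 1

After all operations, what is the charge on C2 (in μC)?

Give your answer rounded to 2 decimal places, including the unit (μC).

Answer: 11.40 μC

Derivation:
Initial: C1(2μF, Q=13μC, V=6.50V), C2(3μF, Q=6μC, V=2.00V), C3(3μF, Q=9μC, V=3.00V)
Op 1: CLOSE 2-1: Q_total=19.00, C_total=5.00, V=3.80; Q2=11.40, Q1=7.60; dissipated=12.150
Op 2: CLOSE 2-1: Q_total=19.00, C_total=5.00, V=3.80; Q2=11.40, Q1=7.60; dissipated=0.000
Op 3: CLOSE 1-3: Q_total=16.60, C_total=5.00, V=3.32; Q1=6.64, Q3=9.96; dissipated=0.384
Op 4: CLOSE 3-1: Q_total=16.60, C_total=5.00, V=3.32; Q3=9.96, Q1=6.64; dissipated=0.000
Final charges: Q1=6.64, Q2=11.40, Q3=9.96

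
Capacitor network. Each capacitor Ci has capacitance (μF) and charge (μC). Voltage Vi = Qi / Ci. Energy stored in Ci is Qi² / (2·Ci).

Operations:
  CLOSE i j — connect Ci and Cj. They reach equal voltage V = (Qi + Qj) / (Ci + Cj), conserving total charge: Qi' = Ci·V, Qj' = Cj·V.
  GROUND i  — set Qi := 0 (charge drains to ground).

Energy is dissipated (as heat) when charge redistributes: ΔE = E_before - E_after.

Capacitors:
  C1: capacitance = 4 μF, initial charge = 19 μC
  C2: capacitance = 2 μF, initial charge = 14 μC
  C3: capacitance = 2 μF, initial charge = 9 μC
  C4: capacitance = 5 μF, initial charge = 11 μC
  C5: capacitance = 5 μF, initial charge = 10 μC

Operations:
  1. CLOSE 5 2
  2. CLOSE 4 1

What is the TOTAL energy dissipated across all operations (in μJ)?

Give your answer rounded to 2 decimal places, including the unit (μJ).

Initial: C1(4μF, Q=19μC, V=4.75V), C2(2μF, Q=14μC, V=7.00V), C3(2μF, Q=9μC, V=4.50V), C4(5μF, Q=11μC, V=2.20V), C5(5μF, Q=10μC, V=2.00V)
Op 1: CLOSE 5-2: Q_total=24.00, C_total=7.00, V=3.43; Q5=17.14, Q2=6.86; dissipated=17.857
Op 2: CLOSE 4-1: Q_total=30.00, C_total=9.00, V=3.33; Q4=16.67, Q1=13.33; dissipated=7.225
Total dissipated: 25.082 μJ

Answer: 25.08 μJ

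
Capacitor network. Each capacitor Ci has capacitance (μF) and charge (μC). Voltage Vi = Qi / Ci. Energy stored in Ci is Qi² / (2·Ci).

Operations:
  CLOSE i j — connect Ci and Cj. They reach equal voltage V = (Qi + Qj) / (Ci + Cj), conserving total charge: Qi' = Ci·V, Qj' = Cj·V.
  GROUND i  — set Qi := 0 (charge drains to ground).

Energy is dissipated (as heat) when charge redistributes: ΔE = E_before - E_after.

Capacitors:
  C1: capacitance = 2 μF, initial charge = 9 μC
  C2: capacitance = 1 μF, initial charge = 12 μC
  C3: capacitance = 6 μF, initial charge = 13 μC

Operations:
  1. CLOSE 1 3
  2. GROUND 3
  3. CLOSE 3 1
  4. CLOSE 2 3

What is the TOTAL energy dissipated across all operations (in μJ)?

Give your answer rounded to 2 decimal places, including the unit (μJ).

Initial: C1(2μF, Q=9μC, V=4.50V), C2(1μF, Q=12μC, V=12.00V), C3(6μF, Q=13μC, V=2.17V)
Op 1: CLOSE 1-3: Q_total=22.00, C_total=8.00, V=2.75; Q1=5.50, Q3=16.50; dissipated=4.083
Op 2: GROUND 3: Q3=0; energy lost=22.688
Op 3: CLOSE 3-1: Q_total=5.50, C_total=8.00, V=0.69; Q3=4.12, Q1=1.38; dissipated=5.672
Op 4: CLOSE 2-3: Q_total=16.12, C_total=7.00, V=2.30; Q2=2.30, Q3=13.82; dissipated=54.845
Total dissipated: 87.288 μJ

Answer: 87.29 μJ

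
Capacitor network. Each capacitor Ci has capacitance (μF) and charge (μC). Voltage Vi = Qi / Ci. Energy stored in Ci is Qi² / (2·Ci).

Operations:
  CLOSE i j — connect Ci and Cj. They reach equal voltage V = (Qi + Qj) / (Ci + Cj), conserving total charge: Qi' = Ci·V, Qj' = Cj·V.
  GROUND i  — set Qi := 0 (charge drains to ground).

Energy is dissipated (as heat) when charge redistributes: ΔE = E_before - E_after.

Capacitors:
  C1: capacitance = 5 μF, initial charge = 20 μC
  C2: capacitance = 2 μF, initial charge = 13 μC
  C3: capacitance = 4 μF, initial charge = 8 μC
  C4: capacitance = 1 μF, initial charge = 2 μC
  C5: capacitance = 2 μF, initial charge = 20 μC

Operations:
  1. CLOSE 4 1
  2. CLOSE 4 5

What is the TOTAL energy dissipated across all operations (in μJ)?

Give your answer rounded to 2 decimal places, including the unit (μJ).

Initial: C1(5μF, Q=20μC, V=4.00V), C2(2μF, Q=13μC, V=6.50V), C3(4μF, Q=8μC, V=2.00V), C4(1μF, Q=2μC, V=2.00V), C5(2μF, Q=20μC, V=10.00V)
Op 1: CLOSE 4-1: Q_total=22.00, C_total=6.00, V=3.67; Q4=3.67, Q1=18.33; dissipated=1.667
Op 2: CLOSE 4-5: Q_total=23.67, C_total=3.00, V=7.89; Q4=7.89, Q5=15.78; dissipated=13.370
Total dissipated: 15.037 μJ

Answer: 15.04 μJ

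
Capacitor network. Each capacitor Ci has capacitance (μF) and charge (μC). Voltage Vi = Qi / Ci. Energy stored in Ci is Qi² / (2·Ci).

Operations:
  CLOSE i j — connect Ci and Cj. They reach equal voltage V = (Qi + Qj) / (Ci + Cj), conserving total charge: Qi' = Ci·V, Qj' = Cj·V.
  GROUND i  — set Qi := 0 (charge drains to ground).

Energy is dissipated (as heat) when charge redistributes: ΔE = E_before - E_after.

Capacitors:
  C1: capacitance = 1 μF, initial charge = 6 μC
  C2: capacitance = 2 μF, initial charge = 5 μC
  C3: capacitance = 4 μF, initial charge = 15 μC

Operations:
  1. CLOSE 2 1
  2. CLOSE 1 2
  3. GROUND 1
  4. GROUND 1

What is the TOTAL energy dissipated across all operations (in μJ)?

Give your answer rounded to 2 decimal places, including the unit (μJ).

Answer: 10.81 μJ

Derivation:
Initial: C1(1μF, Q=6μC, V=6.00V), C2(2μF, Q=5μC, V=2.50V), C3(4μF, Q=15μC, V=3.75V)
Op 1: CLOSE 2-1: Q_total=11.00, C_total=3.00, V=3.67; Q2=7.33, Q1=3.67; dissipated=4.083
Op 2: CLOSE 1-2: Q_total=11.00, C_total=3.00, V=3.67; Q1=3.67, Q2=7.33; dissipated=0.000
Op 3: GROUND 1: Q1=0; energy lost=6.722
Op 4: GROUND 1: Q1=0; energy lost=0.000
Total dissipated: 10.806 μJ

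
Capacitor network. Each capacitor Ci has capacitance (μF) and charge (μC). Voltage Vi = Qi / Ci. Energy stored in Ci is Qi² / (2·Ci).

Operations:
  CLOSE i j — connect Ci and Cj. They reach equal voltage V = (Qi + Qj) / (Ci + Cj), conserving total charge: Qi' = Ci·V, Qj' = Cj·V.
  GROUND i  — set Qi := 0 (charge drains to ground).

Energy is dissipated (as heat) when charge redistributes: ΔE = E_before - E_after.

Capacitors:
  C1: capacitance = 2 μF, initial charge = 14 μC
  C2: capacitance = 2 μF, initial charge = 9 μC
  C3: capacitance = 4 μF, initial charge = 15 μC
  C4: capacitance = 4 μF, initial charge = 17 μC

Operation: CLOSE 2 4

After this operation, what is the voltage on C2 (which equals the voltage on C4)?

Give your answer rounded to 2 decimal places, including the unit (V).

Initial: C1(2μF, Q=14μC, V=7.00V), C2(2μF, Q=9μC, V=4.50V), C3(4μF, Q=15μC, V=3.75V), C4(4μF, Q=17μC, V=4.25V)
Op 1: CLOSE 2-4: Q_total=26.00, C_total=6.00, V=4.33; Q2=8.67, Q4=17.33; dissipated=0.042

Answer: 4.33 V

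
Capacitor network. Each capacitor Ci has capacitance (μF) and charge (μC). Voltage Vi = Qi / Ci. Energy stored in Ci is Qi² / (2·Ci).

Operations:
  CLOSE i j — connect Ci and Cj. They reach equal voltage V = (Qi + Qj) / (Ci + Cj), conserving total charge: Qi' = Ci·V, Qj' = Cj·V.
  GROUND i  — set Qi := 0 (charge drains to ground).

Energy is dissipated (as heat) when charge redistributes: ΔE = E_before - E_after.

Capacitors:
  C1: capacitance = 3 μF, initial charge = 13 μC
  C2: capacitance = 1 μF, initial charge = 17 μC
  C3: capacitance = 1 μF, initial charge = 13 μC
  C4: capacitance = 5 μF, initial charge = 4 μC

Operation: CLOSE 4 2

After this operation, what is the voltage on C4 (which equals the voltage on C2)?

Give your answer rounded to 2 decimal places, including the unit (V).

Initial: C1(3μF, Q=13μC, V=4.33V), C2(1μF, Q=17μC, V=17.00V), C3(1μF, Q=13μC, V=13.00V), C4(5μF, Q=4μC, V=0.80V)
Op 1: CLOSE 4-2: Q_total=21.00, C_total=6.00, V=3.50; Q4=17.50, Q2=3.50; dissipated=109.350

Answer: 3.50 V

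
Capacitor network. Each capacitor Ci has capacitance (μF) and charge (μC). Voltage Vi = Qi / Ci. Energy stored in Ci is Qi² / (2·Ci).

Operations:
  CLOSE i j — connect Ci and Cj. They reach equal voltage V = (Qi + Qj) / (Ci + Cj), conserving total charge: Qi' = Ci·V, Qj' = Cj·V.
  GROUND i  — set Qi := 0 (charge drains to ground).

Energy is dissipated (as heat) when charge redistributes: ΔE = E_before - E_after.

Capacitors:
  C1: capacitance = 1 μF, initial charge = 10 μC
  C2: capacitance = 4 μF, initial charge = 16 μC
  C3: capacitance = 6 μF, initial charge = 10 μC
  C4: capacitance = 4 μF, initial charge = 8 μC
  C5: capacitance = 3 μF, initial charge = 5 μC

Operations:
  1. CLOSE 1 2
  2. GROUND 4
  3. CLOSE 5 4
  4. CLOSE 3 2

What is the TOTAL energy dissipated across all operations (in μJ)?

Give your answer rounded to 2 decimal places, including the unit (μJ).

Initial: C1(1μF, Q=10μC, V=10.00V), C2(4μF, Q=16μC, V=4.00V), C3(6μF, Q=10μC, V=1.67V), C4(4μF, Q=8μC, V=2.00V), C5(3μF, Q=5μC, V=1.67V)
Op 1: CLOSE 1-2: Q_total=26.00, C_total=5.00, V=5.20; Q1=5.20, Q2=20.80; dissipated=14.400
Op 2: GROUND 4: Q4=0; energy lost=8.000
Op 3: CLOSE 5-4: Q_total=5.00, C_total=7.00, V=0.71; Q5=2.14, Q4=2.86; dissipated=2.381
Op 4: CLOSE 3-2: Q_total=30.80, C_total=10.00, V=3.08; Q3=18.48, Q2=12.32; dissipated=14.981
Total dissipated: 39.762 μJ

Answer: 39.76 μJ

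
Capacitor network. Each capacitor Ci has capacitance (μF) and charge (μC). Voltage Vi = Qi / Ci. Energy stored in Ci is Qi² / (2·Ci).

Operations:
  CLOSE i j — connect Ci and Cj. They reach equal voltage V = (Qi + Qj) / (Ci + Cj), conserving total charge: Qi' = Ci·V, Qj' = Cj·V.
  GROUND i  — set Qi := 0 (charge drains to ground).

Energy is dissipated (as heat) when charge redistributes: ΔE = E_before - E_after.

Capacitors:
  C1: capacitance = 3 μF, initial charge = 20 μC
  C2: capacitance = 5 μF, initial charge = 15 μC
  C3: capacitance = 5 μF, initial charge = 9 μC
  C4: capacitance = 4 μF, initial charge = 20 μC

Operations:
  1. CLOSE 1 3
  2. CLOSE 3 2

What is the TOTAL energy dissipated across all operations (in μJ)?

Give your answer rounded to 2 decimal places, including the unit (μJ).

Initial: C1(3μF, Q=20μC, V=6.67V), C2(5μF, Q=15μC, V=3.00V), C3(5μF, Q=9μC, V=1.80V), C4(4μF, Q=20μC, V=5.00V)
Op 1: CLOSE 1-3: Q_total=29.00, C_total=8.00, V=3.62; Q1=10.88, Q3=18.12; dissipated=22.204
Op 2: CLOSE 3-2: Q_total=33.12, C_total=10.00, V=3.31; Q3=16.56, Q2=16.56; dissipated=0.488
Total dissipated: 22.692 μJ

Answer: 22.69 μJ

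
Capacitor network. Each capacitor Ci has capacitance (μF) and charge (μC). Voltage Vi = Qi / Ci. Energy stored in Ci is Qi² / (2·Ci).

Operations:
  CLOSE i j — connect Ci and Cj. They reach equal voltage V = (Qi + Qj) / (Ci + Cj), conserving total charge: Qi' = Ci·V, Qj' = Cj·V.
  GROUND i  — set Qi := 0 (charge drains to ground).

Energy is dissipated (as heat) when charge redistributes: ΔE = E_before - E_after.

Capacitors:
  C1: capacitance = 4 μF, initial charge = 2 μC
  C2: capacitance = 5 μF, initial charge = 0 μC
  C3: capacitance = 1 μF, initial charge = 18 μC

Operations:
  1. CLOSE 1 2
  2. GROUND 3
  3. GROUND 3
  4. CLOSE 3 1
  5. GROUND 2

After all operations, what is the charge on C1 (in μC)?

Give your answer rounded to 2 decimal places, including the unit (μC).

Answer: 0.71 μC

Derivation:
Initial: C1(4μF, Q=2μC, V=0.50V), C2(5μF, Q=0μC, V=0.00V), C3(1μF, Q=18μC, V=18.00V)
Op 1: CLOSE 1-2: Q_total=2.00, C_total=9.00, V=0.22; Q1=0.89, Q2=1.11; dissipated=0.278
Op 2: GROUND 3: Q3=0; energy lost=162.000
Op 3: GROUND 3: Q3=0; energy lost=0.000
Op 4: CLOSE 3-1: Q_total=0.89, C_total=5.00, V=0.18; Q3=0.18, Q1=0.71; dissipated=0.020
Op 5: GROUND 2: Q2=0; energy lost=0.123
Final charges: Q1=0.71, Q2=0.00, Q3=0.18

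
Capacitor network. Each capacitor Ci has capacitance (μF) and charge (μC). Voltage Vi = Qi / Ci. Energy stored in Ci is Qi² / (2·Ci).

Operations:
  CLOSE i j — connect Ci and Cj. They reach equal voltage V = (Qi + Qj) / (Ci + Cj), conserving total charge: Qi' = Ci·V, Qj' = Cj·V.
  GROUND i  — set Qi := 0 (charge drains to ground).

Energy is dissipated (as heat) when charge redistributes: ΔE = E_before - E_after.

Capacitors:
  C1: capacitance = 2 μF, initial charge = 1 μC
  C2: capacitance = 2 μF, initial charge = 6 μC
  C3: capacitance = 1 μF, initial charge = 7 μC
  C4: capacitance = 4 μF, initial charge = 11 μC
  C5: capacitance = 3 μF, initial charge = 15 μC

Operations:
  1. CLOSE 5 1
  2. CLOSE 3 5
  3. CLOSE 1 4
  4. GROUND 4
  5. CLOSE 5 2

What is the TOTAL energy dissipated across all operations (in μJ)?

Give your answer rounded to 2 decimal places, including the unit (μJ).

Initial: C1(2μF, Q=1μC, V=0.50V), C2(2μF, Q=6μC, V=3.00V), C3(1μF, Q=7μC, V=7.00V), C4(4μF, Q=11μC, V=2.75V), C5(3μF, Q=15μC, V=5.00V)
Op 1: CLOSE 5-1: Q_total=16.00, C_total=5.00, V=3.20; Q5=9.60, Q1=6.40; dissipated=12.150
Op 2: CLOSE 3-5: Q_total=16.60, C_total=4.00, V=4.15; Q3=4.15, Q5=12.45; dissipated=5.415
Op 3: CLOSE 1-4: Q_total=17.40, C_total=6.00, V=2.90; Q1=5.80, Q4=11.60; dissipated=0.135
Op 4: GROUND 4: Q4=0; energy lost=16.820
Op 5: CLOSE 5-2: Q_total=18.45, C_total=5.00, V=3.69; Q5=11.07, Q2=7.38; dissipated=0.793
Total dissipated: 35.313 μJ

Answer: 35.31 μJ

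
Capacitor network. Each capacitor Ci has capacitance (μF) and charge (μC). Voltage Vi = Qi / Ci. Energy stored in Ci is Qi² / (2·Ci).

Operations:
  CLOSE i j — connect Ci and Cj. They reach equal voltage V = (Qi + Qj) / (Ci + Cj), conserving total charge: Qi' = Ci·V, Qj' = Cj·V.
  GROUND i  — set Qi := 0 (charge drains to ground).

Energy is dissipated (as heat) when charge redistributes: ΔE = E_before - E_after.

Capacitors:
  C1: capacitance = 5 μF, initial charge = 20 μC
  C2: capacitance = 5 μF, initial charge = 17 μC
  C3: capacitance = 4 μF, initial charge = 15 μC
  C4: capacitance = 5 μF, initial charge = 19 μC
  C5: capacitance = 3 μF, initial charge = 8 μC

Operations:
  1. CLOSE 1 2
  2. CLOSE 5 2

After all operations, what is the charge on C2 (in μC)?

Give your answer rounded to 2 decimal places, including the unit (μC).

Answer: 16.56 μC

Derivation:
Initial: C1(5μF, Q=20μC, V=4.00V), C2(5μF, Q=17μC, V=3.40V), C3(4μF, Q=15μC, V=3.75V), C4(5μF, Q=19μC, V=3.80V), C5(3μF, Q=8μC, V=2.67V)
Op 1: CLOSE 1-2: Q_total=37.00, C_total=10.00, V=3.70; Q1=18.50, Q2=18.50; dissipated=0.450
Op 2: CLOSE 5-2: Q_total=26.50, C_total=8.00, V=3.31; Q5=9.94, Q2=16.56; dissipated=1.001
Final charges: Q1=18.50, Q2=16.56, Q3=15.00, Q4=19.00, Q5=9.94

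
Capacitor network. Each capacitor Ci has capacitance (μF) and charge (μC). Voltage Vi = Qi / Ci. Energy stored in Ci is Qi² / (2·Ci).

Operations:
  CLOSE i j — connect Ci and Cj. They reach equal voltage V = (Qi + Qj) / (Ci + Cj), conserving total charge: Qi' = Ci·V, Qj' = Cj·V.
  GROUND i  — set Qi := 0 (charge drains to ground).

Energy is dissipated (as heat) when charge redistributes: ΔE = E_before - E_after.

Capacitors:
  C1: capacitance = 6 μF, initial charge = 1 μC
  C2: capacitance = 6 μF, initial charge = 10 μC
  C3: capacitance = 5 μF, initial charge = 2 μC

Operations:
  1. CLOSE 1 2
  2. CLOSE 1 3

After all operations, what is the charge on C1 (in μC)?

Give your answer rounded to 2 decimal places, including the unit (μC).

Initial: C1(6μF, Q=1μC, V=0.17V), C2(6μF, Q=10μC, V=1.67V), C3(5μF, Q=2μC, V=0.40V)
Op 1: CLOSE 1-2: Q_total=11.00, C_total=12.00, V=0.92; Q1=5.50, Q2=5.50; dissipated=3.375
Op 2: CLOSE 1-3: Q_total=7.50, C_total=11.00, V=0.68; Q1=4.09, Q3=3.41; dissipated=0.364
Final charges: Q1=4.09, Q2=5.50, Q3=3.41

Answer: 4.09 μC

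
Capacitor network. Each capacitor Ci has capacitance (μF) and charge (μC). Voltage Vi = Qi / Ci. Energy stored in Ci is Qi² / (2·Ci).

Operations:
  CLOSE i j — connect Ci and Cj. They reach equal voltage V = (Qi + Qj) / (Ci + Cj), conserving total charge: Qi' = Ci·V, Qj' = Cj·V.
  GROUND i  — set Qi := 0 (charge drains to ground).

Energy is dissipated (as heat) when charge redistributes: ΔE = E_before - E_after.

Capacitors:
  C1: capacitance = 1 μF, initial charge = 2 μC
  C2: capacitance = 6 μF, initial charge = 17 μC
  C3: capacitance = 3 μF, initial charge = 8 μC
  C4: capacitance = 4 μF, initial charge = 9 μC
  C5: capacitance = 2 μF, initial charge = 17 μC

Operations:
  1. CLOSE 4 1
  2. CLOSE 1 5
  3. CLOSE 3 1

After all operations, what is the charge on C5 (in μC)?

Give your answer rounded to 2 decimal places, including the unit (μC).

Answer: 12.80 μC

Derivation:
Initial: C1(1μF, Q=2μC, V=2.00V), C2(6μF, Q=17μC, V=2.83V), C3(3μF, Q=8μC, V=2.67V), C4(4μF, Q=9μC, V=2.25V), C5(2μF, Q=17μC, V=8.50V)
Op 1: CLOSE 4-1: Q_total=11.00, C_total=5.00, V=2.20; Q4=8.80, Q1=2.20; dissipated=0.025
Op 2: CLOSE 1-5: Q_total=19.20, C_total=3.00, V=6.40; Q1=6.40, Q5=12.80; dissipated=13.230
Op 3: CLOSE 3-1: Q_total=14.40, C_total=4.00, V=3.60; Q3=10.80, Q1=3.60; dissipated=5.227
Final charges: Q1=3.60, Q2=17.00, Q3=10.80, Q4=8.80, Q5=12.80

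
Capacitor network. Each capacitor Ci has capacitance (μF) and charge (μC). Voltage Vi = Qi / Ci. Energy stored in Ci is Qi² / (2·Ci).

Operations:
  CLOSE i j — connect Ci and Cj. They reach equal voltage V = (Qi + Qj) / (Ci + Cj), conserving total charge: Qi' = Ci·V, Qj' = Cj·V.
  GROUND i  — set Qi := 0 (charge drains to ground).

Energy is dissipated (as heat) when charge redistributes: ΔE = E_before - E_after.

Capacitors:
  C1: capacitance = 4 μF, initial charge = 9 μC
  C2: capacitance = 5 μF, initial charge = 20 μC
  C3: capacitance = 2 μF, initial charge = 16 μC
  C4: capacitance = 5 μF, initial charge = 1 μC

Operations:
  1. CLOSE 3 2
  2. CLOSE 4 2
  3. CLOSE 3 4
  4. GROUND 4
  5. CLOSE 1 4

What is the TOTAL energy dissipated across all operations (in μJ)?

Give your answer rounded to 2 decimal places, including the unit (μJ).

Answer: 80.48 μJ

Derivation:
Initial: C1(4μF, Q=9μC, V=2.25V), C2(5μF, Q=20μC, V=4.00V), C3(2μF, Q=16μC, V=8.00V), C4(5μF, Q=1μC, V=0.20V)
Op 1: CLOSE 3-2: Q_total=36.00, C_total=7.00, V=5.14; Q3=10.29, Q2=25.71; dissipated=11.429
Op 2: CLOSE 4-2: Q_total=26.71, C_total=10.00, V=2.67; Q4=13.36, Q2=13.36; dissipated=30.540
Op 3: CLOSE 3-4: Q_total=23.64, C_total=7.00, V=3.38; Q3=6.76, Q4=16.89; dissipated=4.363
Op 4: GROUND 4: Q4=0; energy lost=28.520
Op 5: CLOSE 1-4: Q_total=9.00, C_total=9.00, V=1.00; Q1=4.00, Q4=5.00; dissipated=5.625
Total dissipated: 80.476 μJ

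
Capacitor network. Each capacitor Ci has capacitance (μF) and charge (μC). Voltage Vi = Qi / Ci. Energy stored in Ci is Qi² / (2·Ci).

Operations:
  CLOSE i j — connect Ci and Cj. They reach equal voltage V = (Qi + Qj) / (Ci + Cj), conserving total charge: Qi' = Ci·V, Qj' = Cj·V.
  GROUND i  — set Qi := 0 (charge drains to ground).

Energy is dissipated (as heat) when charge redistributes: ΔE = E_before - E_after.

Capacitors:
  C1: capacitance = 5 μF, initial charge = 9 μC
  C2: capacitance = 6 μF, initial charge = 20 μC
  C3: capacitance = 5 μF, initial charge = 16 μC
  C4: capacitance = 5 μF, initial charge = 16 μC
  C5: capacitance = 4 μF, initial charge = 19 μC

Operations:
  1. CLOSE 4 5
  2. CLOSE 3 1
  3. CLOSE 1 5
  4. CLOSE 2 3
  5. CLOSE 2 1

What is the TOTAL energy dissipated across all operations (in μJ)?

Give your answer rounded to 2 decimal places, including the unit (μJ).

Initial: C1(5μF, Q=9μC, V=1.80V), C2(6μF, Q=20μC, V=3.33V), C3(5μF, Q=16μC, V=3.20V), C4(5μF, Q=16μC, V=3.20V), C5(4μF, Q=19μC, V=4.75V)
Op 1: CLOSE 4-5: Q_total=35.00, C_total=9.00, V=3.89; Q4=19.44, Q5=15.56; dissipated=2.669
Op 2: CLOSE 3-1: Q_total=25.00, C_total=10.00, V=2.50; Q3=12.50, Q1=12.50; dissipated=2.450
Op 3: CLOSE 1-5: Q_total=28.06, C_total=9.00, V=3.12; Q1=15.59, Q5=12.47; dissipated=2.143
Op 4: CLOSE 2-3: Q_total=32.50, C_total=11.00, V=2.95; Q2=17.73, Q3=14.77; dissipated=0.947
Op 5: CLOSE 2-1: Q_total=33.31, C_total=11.00, V=3.03; Q2=18.17, Q1=15.14; dissipated=0.036
Total dissipated: 8.246 μJ

Answer: 8.25 μJ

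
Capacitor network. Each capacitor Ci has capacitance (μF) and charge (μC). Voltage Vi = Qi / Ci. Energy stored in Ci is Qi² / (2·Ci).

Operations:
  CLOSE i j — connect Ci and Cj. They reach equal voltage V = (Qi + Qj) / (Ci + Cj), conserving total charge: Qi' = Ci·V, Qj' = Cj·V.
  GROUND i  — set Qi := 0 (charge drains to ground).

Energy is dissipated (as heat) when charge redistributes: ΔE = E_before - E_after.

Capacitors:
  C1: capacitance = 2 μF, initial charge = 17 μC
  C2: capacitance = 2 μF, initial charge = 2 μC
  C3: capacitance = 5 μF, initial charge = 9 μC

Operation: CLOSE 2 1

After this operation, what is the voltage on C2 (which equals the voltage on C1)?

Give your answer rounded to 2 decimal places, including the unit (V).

Initial: C1(2μF, Q=17μC, V=8.50V), C2(2μF, Q=2μC, V=1.00V), C3(5μF, Q=9μC, V=1.80V)
Op 1: CLOSE 2-1: Q_total=19.00, C_total=4.00, V=4.75; Q2=9.50, Q1=9.50; dissipated=28.125

Answer: 4.75 V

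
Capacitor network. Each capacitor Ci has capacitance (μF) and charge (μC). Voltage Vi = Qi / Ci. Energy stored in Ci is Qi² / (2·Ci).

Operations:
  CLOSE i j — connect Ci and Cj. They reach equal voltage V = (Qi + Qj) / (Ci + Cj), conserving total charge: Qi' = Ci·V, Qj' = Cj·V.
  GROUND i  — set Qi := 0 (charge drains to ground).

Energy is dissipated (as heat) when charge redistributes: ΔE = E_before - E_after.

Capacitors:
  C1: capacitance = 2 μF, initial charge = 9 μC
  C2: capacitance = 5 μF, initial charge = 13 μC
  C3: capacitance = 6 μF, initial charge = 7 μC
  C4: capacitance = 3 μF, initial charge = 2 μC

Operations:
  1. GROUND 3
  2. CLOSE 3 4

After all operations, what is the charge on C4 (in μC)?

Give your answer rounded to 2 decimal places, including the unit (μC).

Answer: 0.67 μC

Derivation:
Initial: C1(2μF, Q=9μC, V=4.50V), C2(5μF, Q=13μC, V=2.60V), C3(6μF, Q=7μC, V=1.17V), C4(3μF, Q=2μC, V=0.67V)
Op 1: GROUND 3: Q3=0; energy lost=4.083
Op 2: CLOSE 3-4: Q_total=2.00, C_total=9.00, V=0.22; Q3=1.33, Q4=0.67; dissipated=0.444
Final charges: Q1=9.00, Q2=13.00, Q3=1.33, Q4=0.67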